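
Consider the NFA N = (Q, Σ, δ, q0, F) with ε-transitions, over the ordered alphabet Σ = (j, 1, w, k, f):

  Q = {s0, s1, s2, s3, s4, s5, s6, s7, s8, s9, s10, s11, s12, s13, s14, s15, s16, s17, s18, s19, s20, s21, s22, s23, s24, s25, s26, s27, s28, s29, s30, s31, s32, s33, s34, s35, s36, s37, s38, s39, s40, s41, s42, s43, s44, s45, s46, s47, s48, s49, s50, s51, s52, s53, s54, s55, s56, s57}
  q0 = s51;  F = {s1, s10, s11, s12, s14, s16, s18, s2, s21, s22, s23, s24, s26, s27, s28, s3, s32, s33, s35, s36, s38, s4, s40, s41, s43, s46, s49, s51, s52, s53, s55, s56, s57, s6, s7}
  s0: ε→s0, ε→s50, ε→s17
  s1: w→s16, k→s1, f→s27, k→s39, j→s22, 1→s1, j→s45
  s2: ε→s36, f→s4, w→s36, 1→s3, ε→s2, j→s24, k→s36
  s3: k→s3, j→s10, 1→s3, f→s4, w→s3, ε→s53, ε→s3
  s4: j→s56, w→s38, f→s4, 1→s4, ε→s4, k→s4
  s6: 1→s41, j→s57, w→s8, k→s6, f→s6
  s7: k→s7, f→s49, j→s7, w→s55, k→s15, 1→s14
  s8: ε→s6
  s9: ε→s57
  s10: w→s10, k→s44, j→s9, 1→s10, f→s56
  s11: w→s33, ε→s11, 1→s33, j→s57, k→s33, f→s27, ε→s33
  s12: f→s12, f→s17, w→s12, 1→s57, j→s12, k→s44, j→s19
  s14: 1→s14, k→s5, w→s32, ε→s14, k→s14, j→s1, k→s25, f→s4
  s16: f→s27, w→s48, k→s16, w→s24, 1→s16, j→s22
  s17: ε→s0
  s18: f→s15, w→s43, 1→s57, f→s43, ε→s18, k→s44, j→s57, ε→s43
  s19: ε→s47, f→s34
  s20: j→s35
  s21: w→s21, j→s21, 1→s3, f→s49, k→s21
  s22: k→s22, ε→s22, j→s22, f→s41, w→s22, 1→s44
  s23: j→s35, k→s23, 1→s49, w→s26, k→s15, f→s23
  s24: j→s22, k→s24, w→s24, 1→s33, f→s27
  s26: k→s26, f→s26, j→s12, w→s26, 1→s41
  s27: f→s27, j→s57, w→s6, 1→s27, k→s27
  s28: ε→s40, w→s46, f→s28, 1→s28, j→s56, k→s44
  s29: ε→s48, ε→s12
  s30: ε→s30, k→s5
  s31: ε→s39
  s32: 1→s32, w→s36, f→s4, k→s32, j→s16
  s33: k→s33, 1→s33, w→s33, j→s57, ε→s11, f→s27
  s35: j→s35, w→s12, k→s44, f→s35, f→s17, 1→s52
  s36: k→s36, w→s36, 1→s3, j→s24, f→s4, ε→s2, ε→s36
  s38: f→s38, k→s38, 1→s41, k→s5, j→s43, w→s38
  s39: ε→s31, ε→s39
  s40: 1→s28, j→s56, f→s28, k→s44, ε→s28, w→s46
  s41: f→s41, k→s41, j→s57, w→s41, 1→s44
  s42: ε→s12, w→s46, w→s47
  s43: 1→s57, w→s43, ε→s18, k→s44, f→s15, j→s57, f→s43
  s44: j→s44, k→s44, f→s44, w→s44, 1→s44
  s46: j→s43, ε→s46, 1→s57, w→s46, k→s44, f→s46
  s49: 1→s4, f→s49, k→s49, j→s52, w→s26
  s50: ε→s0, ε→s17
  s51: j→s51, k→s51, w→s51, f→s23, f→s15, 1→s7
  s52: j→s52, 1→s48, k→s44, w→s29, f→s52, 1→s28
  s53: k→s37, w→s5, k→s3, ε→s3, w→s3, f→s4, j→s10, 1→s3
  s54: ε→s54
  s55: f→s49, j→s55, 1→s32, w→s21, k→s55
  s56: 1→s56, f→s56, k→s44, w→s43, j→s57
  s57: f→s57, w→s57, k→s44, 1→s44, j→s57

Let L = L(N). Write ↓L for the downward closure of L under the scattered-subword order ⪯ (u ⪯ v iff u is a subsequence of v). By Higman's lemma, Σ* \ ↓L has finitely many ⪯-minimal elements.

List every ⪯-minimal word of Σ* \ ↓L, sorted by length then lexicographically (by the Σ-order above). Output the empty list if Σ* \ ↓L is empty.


|Q|=58, |F|=35, |δ|=238 (36 ε).
min D↑ (31 st, q0=0, F={14}): 0:j→0,1→1,w→0,k→0,f→2 1:j→1,1→3,w→4,k→1,f→5 2:j→6,1→5,w→7,k→2,f→2 3:j→8,1→3,w→9,k→3,f→10 4:j→4,1→9,w→11,k→4,f→5 5:j→12,1→10,w→7,k→5,f→5 6:j→6,1→12,w→13,k→14,f→6 7:j→13,1→15,w→7,k→7,f→7 8:j→16,1→8,w→17,k→8,f→18 9:j→17,1→9,w→19,k→9,f→10 10:j→20,1→10,w→21,k→10,f→10 11:j→11,1→22,w→11,k→11,f→5 12:j→12,1→23,w→13,k→14,f→12 13:j→13,1→24,w→13,k→14,f→13 14:j→14,1→14,w→14,k→14,f→14 15:j→24,1→14,w→15,k→15,f→15 16:j→16,1→14,w→16,k→16,f→15 17:j→16,1→17,w→25,k→17,f→18 18:j→24,1→18,w→26,k→18,f→18 19:j→25,1→22,w→19,k→19,f→10 20:j→24,1→20,w→27,k→14,f→20 21:j→27,1→15,w→21,k→21,f→21 22:j→28,1→22,w→22,k→22,f→10 23:j→20,1→23,w→29,k→14,f→23 24:j→24,1→14,w→24,k→14,f→24 25:j→16,1→30,w→25,k→25,f→18 26:j→24,1→15,w→26,k→26,f→26 27:j→24,1→24,w→27,k→14,f→27 28:j→24,1→28,w→28,k→14,f→20 29:j→27,1→24,w→29,k→14,f→29 30:j→24,1→30,w→30,k→30,f→18 (ε-aug+det+¬).
'fjk': N↓-sim [53, 30, 20, 1] end={s44} rej; 3/3 single-dels accept.
'fw11': run [53, 30, 21, 3, 1] end={s44} rej; 4/4 del acc.
'11jj1': |S_i|=[53, 50, 36, 22, 6, 1] end={s44} rej; 5/5 deletions ∈↓L.
'1ww1jk': run [53, 50, 43, 40, 24, 8, 1] end={s44} rej; 6/6 deletions ∈↓L.
4 minimals (antichain).

A = [fjk, fw11, 11jj1, 1ww1jk].


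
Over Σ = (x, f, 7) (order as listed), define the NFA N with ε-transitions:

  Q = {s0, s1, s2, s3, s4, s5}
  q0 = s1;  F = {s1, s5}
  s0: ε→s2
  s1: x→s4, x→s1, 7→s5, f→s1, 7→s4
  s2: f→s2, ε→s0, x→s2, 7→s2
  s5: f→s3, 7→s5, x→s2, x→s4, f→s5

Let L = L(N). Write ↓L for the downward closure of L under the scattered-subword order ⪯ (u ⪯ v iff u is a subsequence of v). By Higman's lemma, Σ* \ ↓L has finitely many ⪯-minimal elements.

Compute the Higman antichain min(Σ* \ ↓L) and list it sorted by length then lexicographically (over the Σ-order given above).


min(Σ*\↓L) = [7x].

|Q|=6, |F|=2, |δ|=15 (2 ε).
min D↑ (3 st, q0=0, F={2}): 0:x→0,f→0,7→1 1:x→2,f→1,7→1 2:x→2,f→2,7→2 (ε-aug+det+¬).
'7x': |S_i|=[6, 5, 3] end={s0,s2,s4} ∉↓L; 2/2 del acc.
1 obstructions.


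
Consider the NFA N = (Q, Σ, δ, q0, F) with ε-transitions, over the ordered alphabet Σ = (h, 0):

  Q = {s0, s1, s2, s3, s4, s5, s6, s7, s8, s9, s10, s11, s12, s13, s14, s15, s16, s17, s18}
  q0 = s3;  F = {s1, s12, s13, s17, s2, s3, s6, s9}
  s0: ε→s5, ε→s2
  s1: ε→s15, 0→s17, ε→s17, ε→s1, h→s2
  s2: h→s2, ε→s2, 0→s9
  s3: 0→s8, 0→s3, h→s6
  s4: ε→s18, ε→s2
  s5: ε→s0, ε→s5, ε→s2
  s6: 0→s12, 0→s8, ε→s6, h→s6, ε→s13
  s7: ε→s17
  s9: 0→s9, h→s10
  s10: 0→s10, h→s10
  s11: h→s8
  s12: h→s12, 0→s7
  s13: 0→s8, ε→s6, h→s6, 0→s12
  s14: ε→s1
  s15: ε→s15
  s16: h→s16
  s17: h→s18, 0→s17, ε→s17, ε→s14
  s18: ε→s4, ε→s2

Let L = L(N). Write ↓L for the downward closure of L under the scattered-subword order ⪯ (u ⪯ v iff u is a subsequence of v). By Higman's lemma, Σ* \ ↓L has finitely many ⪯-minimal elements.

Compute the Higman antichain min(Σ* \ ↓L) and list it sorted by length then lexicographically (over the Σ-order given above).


|Q|=19, |F|=8, |δ|=44 (21 ε).
min D↑ (7 st, q0=0, F={6}): 0:h→1,0→0 1:h→1,0→2 2:h→2,0→3 3:h→4,0→3 4:h→4,0→5 5:h→6,0→5 6:h→6,0→6.
'h00h0h': |S_i|=[15, 14, 12, 10, 5, 2, 1] end={s10} — reject; 6/6 deletions ∈↓L.
1 obstructions.

Antichain: [h00h0h].


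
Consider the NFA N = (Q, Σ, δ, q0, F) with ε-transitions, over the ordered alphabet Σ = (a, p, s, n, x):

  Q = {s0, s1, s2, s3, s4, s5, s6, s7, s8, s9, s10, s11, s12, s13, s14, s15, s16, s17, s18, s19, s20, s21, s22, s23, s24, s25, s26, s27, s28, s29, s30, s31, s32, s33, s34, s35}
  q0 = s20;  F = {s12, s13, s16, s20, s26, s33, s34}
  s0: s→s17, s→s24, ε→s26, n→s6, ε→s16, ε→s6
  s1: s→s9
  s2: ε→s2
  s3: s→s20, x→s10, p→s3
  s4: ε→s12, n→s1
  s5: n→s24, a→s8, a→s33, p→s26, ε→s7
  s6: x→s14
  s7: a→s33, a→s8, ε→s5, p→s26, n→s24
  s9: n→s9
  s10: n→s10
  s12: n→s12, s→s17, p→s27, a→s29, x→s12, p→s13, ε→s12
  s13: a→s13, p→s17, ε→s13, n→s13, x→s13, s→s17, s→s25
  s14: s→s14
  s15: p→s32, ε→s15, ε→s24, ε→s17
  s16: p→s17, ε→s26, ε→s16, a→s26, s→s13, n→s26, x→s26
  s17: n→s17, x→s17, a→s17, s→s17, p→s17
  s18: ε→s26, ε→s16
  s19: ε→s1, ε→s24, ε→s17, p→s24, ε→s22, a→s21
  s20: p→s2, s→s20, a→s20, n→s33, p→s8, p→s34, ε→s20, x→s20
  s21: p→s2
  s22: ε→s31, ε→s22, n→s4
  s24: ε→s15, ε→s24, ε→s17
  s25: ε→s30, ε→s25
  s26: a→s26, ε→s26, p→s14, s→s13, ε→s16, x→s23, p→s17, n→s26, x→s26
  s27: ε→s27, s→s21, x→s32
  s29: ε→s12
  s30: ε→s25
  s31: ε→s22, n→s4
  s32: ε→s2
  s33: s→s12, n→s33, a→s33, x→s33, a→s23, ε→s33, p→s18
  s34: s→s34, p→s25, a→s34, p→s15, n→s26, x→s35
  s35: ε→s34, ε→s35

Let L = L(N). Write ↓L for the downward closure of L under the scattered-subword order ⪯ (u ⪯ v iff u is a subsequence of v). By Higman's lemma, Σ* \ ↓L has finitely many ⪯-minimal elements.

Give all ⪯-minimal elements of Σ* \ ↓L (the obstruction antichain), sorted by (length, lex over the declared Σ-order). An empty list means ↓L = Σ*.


|Q|=36, |F|=7, |δ|=114 (38 ε).
min D↑ (7 st, q0=0, F={3}): 0:a→0,p→1,s→0,n→2,x→0 1:a→1,p→3,s→1,n→4,x→1 2:a→2,p→4,s→5,n→2,x→2 3:a→3,p→3,s→3,n→3,x→3 4:a→4,p→3,s→6,n→4,x→4 5:a→5,p→6,s→3,n→5,x→5 6:a→6,p→3,s→3,n→6,x→6.
'pp': |S_i|=[22, 18, 8] end={s14,s15,s17,s2,s24,s25,s30,s32} ∉↓L; 2/2 deletions ∈↓L.
'nss': N↓-sim [22, 16, 11, 6] end={s14,s17,s2,s21,s25,s30} rej; 3/3 single-dels accept.
2 words, ⪯-incomp.

min(Σ*\↓L) = [pp, nss].


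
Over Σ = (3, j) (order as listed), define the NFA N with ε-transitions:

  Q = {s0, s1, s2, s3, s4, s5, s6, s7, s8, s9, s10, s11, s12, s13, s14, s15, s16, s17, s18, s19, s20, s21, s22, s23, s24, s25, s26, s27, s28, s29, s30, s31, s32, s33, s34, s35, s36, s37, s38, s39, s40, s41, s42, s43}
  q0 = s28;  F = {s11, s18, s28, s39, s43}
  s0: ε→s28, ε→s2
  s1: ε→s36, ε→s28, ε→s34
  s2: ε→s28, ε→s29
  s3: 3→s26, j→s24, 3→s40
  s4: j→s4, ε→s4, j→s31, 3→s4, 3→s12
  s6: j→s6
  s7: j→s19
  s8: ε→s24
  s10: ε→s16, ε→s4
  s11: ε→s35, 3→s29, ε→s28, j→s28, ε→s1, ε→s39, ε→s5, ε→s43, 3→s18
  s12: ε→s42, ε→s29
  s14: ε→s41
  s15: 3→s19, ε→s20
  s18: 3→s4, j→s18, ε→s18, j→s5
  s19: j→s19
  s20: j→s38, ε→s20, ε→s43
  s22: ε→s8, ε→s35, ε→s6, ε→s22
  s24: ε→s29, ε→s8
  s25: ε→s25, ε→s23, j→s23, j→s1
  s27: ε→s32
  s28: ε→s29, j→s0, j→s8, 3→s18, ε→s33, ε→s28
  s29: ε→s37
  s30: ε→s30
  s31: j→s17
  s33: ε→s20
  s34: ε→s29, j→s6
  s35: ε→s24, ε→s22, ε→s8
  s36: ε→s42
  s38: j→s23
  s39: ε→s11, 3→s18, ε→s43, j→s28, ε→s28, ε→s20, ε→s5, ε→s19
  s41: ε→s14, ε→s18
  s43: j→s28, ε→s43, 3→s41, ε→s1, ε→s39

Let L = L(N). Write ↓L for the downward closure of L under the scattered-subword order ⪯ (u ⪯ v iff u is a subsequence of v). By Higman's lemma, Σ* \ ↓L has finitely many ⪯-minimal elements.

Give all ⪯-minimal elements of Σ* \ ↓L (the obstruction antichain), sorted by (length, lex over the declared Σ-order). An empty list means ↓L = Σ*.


|Q|=44, |F|=5, |δ|=85 (55 ε).
min D↑ (3 st, q0=0, F={2}): 0:3→1,j→0 1:3→2,j→1 2:3→2,j→2 [Hopcroft].
'33': |S_i|=[30, 11, 7] end={s12,s17,s29,s31,s37,s4,s42} — reject; 2/2 single-dels accept.
1 minimals (antichain).

Antichain: [33].


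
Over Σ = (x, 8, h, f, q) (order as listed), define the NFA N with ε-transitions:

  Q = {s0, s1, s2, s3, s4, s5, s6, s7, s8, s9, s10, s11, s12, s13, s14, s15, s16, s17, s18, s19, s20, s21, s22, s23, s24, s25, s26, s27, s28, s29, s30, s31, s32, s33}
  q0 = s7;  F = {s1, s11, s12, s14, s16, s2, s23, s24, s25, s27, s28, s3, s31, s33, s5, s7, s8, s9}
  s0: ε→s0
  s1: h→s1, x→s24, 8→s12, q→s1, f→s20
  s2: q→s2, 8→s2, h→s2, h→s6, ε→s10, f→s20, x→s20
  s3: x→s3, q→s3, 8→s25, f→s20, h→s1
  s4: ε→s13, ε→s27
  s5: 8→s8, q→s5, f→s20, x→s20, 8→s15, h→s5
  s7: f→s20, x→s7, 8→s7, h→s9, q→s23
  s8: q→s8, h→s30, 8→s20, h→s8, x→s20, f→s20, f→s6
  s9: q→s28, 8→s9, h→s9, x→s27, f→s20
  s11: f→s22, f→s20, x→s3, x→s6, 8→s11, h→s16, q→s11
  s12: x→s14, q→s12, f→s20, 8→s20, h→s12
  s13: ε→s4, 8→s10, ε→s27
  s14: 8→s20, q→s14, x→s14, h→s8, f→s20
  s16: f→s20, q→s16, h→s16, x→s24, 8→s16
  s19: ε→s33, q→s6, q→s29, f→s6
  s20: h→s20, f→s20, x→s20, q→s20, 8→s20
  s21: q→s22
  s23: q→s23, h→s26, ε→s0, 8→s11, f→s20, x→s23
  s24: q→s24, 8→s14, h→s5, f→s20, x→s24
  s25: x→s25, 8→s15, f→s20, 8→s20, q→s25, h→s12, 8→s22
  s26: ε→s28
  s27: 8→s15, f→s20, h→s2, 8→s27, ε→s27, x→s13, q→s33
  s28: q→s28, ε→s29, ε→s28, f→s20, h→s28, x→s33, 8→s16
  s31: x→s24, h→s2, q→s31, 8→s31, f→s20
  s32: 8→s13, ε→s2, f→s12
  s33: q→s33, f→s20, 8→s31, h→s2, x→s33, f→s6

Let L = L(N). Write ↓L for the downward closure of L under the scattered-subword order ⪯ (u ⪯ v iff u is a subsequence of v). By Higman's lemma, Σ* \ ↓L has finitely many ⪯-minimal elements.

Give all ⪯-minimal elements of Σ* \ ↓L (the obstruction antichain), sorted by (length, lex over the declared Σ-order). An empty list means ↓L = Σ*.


|Q|=34, |F|=18, |δ|=125 (13 ε).
min D↑ (19 st, q0=0, F={2}): 0:x→0,8→0,h→1,f→2,q→3 1:x→4,8→1,h→1,f→2,q→5 2:x→2,8→2,h→2,f→2,q→2 3:x→3,8→6,h→5,f→2,q→3 4:x→4,8→4,h→7,f→2,q→8 5:x→8,8→9,h→5,f→2,q→5 6:x→10,8→6,h→9,f→2,q→6 7:x→2,8→7,h→7,f→2,q→7 8:x→8,8→11,h→7,f→2,q→8 9:x→12,8→9,h→9,f→2,q→9 10:x→10,8→13,h→14,f→2,q→10 11:x→12,8→11,h→7,f→2,q→11 12:x→12,8→15,h→16,f→2,q→12 13:x→13,8→2,h→17,f→2,q→13 14:x→12,8→17,h→14,f→2,q→14 15:x→15,8→2,h→18,f→2,q→15 16:x→2,8→18,h→16,f→2,q→16 17:x→15,8→2,h→17,f→2,q→17 18:x→2,8→2,h→18,f→2,q→18.
'f': run [29, 3] end={s20,s22,s6} — reject; 1/1 deletions ∈↓L.
'hxhx': |S_i|=[29, 22, 15, 8, 1] end={s20} rej; 4/4 single-dels accept.
'q8x88': |S_i|=[29, 24, 18, 13, 9, 3] end={s15,s20,s22} rej; 5/5 deletions ∈↓L.
3 obstructions.

min(Σ*\↓L) = [f, hxhx, q8x88].


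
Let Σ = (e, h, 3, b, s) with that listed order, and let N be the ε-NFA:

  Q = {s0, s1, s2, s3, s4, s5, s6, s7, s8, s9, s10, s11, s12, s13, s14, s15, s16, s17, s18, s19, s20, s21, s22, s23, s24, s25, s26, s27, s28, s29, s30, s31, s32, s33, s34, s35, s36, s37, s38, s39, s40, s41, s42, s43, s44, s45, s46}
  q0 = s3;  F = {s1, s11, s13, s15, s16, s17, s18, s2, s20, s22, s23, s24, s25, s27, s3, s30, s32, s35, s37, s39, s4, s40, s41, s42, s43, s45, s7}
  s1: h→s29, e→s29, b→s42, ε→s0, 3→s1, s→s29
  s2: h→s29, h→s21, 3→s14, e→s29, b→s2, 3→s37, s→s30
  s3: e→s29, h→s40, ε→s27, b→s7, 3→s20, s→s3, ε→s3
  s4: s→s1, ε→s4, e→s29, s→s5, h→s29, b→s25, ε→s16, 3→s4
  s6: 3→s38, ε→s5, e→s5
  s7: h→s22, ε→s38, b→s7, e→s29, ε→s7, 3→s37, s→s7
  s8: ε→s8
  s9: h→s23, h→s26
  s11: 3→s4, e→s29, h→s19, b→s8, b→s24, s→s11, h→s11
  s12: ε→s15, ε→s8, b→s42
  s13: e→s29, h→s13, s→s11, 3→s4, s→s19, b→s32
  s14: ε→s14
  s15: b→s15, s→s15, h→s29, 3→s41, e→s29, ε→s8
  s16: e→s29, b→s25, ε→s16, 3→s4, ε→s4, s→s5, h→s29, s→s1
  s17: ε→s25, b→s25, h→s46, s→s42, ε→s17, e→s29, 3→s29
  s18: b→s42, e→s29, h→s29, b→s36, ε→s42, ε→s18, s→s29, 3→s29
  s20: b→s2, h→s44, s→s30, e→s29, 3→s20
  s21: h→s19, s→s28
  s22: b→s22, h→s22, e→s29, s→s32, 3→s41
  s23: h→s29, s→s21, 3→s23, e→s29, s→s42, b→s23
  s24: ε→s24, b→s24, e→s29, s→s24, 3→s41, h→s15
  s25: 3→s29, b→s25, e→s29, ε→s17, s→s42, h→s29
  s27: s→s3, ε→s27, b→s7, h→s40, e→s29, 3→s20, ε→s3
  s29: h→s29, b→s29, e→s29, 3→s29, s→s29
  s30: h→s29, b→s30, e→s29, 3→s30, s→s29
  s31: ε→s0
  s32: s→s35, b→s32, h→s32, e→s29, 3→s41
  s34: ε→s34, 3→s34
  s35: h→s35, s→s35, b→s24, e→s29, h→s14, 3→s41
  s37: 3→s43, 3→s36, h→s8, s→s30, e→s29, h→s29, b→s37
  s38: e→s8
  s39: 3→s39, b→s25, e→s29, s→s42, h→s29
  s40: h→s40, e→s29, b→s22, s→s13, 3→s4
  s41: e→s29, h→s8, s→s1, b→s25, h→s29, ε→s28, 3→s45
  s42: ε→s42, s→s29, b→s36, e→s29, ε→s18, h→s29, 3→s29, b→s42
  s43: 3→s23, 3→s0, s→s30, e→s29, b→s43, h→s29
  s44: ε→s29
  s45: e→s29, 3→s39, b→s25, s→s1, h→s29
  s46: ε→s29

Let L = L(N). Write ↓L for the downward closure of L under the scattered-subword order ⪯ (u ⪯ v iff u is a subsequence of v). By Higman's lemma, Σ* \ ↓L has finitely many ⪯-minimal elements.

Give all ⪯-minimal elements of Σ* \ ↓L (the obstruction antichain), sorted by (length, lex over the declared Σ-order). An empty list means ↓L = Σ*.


min(Σ*\↓L) = [e, 3h, 3ss, h3b3, hssbhh, b333s3].

|Q|=47, |F|=27, |δ|=194 (30 ε).
min D↑ (24 st, q0=0, F={1}): 0:e→1,h→2,3→3,b→4,s→0 1:e→1,h→1,3→1,b→1,s→1 2:e→1,h→2,3→5,b→6,s→7 3:e→1,h→1,3→3,b→8,s→9 4:e→1,h→6,3→10,b→4,s→4 5:e→1,h→1,3→5,b→11,s→12 6:e→1,h→6,3→13,b→6,s→14 7:e→1,h→7,3→5,b→14,s→15 8:e→1,h→1,3→10,b→8,s→9 9:e→1,h→1,3→9,b→9,s→1 10:e→1,h→1,3→16,b→10,s→9 11:e→1,h→1,3→1,b→11,s→17 12:e→1,h→1,3→12,b→17,s→1 13:e→1,h→1,3→18,b→11,s→12 14:e→1,h→14,3→13,b→14,s→19 15:e→1,h→15,3→5,b→20,s→15 16:e→1,h→1,3→21,b→16,s→9 17:e→1,h→1,3→1,b→17,s→1 18:e→1,h→1,3→22,b→11,s→12 19:e→1,h→19,3→13,b→20,s→19 20:e→1,h→23,3→13,b→20,s→20 21:e→1,h→1,3→21,b→21,s→17 22:e→1,h→1,3→22,b→11,s→17 23:e→1,h→1,3→13,b→23,s→23 (ε-aug+det+¬).
'e': run [39, 2] end={s29,s8} ∉↓L; 1/1 deletions ∈↓L.
'3h': N↓-sim [39, 27, 7] end={s19,s21,s28,s29,s44,s46,s8} rej; 2/2 single-dels accept.
'3ss': run [39, 27, 11, 2] end={s28,s29} rej; 3/3 del acc.
'h3b3': N↓-sim [39, 29, 17, 7, 1] end={s29} rej; 4/4 deletions ∈↓L.
'hssbhh': run [39, 29, 25, 23, 16, 15, 3] end={s29,s46,s8} rej; 6/6 deletions ∈↓L.
'b333s3': |S_i|=[39, 29, 21, 17, 15, 7, 1] end={s29} ∉↓L; 6/6 single-dels accept.
6 words, ⪯-incomp.


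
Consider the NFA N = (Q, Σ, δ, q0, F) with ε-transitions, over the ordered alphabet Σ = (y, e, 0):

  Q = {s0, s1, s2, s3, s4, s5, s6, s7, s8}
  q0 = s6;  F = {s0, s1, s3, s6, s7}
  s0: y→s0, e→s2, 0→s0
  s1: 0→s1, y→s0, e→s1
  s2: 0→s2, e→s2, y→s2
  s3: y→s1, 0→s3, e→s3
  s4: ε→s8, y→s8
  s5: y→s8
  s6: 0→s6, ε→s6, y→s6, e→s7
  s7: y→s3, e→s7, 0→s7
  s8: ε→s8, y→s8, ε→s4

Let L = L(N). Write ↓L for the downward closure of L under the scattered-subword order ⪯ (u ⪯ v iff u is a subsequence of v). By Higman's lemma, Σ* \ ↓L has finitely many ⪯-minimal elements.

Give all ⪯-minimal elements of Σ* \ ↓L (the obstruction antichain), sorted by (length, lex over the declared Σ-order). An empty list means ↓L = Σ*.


|Q|=9, |F|=5, |δ|=25 (4 ε).
min D↑ (6 st, q0=0, F={5}): 0:y→0,e→1,0→0 1:y→2,e→1,0→1 2:y→3,e→2,0→2 3:y→4,e→3,0→3 4:y→4,e→5,0→4 5:y→5,e→5,0→5 (ε-aug+det+¬).
'eyyye': |S_i|=[6, 5, 4, 3, 2, 1] end={s2} ∉↓L; 5/5 deletions ∈↓L.
1 words, ⪯-incomp.

Antichain: [eyyye].


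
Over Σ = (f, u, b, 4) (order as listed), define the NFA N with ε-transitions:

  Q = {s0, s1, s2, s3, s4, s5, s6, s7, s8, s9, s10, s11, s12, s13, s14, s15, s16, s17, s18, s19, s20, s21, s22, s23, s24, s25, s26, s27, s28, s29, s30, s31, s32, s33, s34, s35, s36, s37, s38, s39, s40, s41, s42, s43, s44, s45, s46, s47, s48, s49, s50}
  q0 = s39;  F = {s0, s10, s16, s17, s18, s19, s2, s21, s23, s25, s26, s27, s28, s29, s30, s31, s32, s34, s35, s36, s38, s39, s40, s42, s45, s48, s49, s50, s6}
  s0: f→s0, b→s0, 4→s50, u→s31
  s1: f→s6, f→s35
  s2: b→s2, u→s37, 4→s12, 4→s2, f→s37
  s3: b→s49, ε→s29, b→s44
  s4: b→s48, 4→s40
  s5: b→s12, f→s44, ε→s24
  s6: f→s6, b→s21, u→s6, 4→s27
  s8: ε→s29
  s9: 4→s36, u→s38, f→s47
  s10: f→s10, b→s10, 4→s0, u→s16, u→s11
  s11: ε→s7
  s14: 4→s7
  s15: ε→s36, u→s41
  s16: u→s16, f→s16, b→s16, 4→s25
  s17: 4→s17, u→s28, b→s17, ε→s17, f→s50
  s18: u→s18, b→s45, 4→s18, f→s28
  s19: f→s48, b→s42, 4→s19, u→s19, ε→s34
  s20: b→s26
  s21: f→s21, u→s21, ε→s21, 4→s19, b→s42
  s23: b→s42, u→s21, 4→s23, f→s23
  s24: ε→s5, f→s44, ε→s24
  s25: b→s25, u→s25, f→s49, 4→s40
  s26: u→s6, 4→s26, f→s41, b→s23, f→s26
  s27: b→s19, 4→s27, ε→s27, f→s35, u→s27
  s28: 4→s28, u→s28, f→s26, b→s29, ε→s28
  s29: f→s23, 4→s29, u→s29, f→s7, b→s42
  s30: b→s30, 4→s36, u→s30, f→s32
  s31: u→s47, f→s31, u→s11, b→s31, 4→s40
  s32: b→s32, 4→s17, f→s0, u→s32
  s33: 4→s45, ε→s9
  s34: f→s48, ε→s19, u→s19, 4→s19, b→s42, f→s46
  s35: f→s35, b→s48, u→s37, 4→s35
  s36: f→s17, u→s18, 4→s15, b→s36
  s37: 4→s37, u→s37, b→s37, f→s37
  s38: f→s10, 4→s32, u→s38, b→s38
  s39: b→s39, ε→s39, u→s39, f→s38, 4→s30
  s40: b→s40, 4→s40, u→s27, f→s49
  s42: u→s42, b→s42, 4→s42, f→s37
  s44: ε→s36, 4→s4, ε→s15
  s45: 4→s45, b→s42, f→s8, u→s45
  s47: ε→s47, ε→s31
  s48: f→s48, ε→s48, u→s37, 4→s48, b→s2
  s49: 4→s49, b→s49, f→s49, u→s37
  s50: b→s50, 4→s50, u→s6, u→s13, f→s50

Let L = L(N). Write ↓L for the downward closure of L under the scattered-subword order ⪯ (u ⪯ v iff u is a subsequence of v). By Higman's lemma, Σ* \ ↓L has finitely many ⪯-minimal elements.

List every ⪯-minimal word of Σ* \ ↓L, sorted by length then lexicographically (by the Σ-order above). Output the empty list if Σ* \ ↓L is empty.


|Q|=51, |F|=29, |δ|=164 (20 ε).
min D↑ (29 st, q0=0, F={21}): 0:f→1,u→0,b→0,4→2 1:f→3,u→1,b→1,4→4 2:f→4,u→2,b→2,4→5 3:f→3,u→6,b→3,4→7 4:f→7,u→4,b→4,4→8 5:f→8,u→9,b→5,4→5 6:f→6,u→6,b→6,4→10 7:f→7,u→11,b→7,4→12 8:f→12,u→13,b→8,4→8 9:f→13,u→9,b→14,4→9 10:f→15,u→10,b→10,4→16 11:f→11,u→11,b→11,4→16 12:f→12,u→17,b→12,4→12 13:f→18,u→13,b→19,4→13 14:f→19,u→14,b→20,4→14 15:f→15,u→21,b→15,4→15 16:f→15,u→22,b→16,4→16 17:f→17,u→17,b→23,4→22 18:f→18,u→17,b→24,4→18 19:f→24,u→19,b→20,4→19 20:f→21,u→20,b→20,4→20 21:f→21,u→21,b→21,4→21 22:f→25,u→22,b→26,4→22 23:f→23,u→23,b→20,4→26 24:f→24,u→23,b→20,4→24 25:f→25,u→21,b→27,4→25 26:f→27,u→26,b→20,4→26 27:f→27,u→21,b→28,4→27 28:f→21,u→21,b→28,4→28 (ε-aug+det+¬).
'ffu4fu': run [39, 33, 27, 21, 13, 7, 1] end={s37} rej; 6/6 deletions ∈↓L.
'44ubbf': run [39, 35, 28, 22, 14, 4, 1] end={s37} — reject; 6/6 del acc.
2 obstructions.

min(Σ*\↓L) = [ffu4fu, 44ubbf].


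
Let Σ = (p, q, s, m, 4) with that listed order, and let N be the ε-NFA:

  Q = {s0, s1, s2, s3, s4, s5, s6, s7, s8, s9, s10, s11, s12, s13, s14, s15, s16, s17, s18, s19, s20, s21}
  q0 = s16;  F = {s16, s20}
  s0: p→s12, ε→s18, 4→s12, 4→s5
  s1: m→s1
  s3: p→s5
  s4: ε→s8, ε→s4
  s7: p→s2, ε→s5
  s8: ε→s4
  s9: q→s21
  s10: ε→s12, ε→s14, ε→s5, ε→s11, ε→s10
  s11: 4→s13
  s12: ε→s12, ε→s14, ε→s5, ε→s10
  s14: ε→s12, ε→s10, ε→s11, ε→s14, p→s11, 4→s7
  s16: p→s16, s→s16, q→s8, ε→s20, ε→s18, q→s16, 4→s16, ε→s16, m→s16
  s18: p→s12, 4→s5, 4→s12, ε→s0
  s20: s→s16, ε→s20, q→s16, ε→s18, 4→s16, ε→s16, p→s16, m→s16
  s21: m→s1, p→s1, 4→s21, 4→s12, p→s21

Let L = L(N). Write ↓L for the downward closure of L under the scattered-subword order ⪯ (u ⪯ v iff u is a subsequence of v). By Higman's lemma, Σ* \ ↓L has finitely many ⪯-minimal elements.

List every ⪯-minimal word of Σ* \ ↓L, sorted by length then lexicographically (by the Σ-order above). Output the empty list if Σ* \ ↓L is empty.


|Q|=22, |F|=2, |δ|=54 (25 ε).
min D↑ (1 st, q0=0, F={}): 0:p→0,q→0,s→0,m→0,4→0 (ε-aug+det+¬).
L(D↑) = ∅ ⇒ ↓L = Σ*.

A = [].


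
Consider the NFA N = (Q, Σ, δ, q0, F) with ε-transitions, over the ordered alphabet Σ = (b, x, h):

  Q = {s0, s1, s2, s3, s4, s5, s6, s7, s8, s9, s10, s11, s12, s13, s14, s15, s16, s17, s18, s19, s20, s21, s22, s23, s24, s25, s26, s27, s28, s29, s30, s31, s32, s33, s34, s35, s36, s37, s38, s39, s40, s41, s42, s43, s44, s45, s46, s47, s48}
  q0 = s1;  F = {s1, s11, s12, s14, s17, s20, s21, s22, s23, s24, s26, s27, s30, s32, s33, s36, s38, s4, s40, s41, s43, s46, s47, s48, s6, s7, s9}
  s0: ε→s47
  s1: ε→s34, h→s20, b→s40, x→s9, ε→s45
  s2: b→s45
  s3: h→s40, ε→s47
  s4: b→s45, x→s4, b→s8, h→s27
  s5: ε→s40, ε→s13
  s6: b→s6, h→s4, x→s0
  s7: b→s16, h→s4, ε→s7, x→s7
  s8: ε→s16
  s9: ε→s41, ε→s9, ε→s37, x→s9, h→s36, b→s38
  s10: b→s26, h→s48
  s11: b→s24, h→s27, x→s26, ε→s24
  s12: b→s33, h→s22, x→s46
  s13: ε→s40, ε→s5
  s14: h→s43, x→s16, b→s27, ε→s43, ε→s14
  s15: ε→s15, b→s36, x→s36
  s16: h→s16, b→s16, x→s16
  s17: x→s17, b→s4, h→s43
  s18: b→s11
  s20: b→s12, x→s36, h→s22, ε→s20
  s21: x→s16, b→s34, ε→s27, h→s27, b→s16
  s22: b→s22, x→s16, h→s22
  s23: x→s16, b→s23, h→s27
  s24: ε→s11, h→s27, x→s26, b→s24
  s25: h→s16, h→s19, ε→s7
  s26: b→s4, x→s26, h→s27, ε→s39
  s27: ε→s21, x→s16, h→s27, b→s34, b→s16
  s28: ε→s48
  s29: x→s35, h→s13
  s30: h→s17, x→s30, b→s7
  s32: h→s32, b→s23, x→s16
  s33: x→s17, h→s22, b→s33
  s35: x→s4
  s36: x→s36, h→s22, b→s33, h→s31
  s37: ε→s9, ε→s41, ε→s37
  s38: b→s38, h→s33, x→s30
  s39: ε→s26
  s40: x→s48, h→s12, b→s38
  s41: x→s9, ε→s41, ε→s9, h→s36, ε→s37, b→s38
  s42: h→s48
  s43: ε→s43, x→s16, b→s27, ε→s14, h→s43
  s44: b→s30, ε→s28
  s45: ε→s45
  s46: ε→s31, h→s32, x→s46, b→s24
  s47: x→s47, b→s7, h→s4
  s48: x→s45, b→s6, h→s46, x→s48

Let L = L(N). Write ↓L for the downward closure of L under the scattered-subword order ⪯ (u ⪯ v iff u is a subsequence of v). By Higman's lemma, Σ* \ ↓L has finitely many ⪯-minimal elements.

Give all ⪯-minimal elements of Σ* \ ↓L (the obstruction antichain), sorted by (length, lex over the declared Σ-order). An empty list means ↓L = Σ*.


A = [hhx, bbxbb, bxbhb, xbxbb].

|Q|=49, |F|=27, |δ|=139 (36 ε).
min D↑ (24 st, q0=0, F={13}): 0:b→1,x→2,h→3 1:b→4,x→5,h→6 2:b→4,x→2,h→7 3:b→6,x→7,h→8 4:b→4,x→9,h→10 5:b→11,x→5,h→12 6:b→10,x→12,h→8 7:b→10,x→7,h→8 8:b→8,x→13,h→8 9:b→14,x→9,h→15 10:b→10,x→15,h→8 11:b→11,x→16,h→17 12:b→18,x→12,h→19 13:b→13,x→13,h→13 14:b→13,x→14,h→17 15:b→17,x→15,h→20 16:b→14,x→16,h→17 17:b→13,x→17,h→21 18:b→18,x→22,h→21 19:b→23,x→13,h→19 20:b→21,x→13,h→20 21:b→13,x→13,h→21 22:b→17,x→22,h→21 23:b→23,x→13,h→21 [Hopcroft].
'hhx': |S_i|=[35, 23, 10, 1] end={s16} — reject; 3/3 deletions ∈↓L.
'bbxbb': N↓-sim [35, 29, 23, 16, 8, 4] end={s16,s34,s45,s8} rej; 5/5 del acc.
'bxbhb': |S_i|=[35, 29, 24, 16, 7, 4] end={s16,s34,s45,s8} — reject; 5/5 single-dels accept.
'xbxbb': N↓-sim [35, 31, 23, 16, 8, 4] end={s16,s34,s45,s8} ∉↓L; 5/5 single-dels accept.
4 words, ⪯-incomp.


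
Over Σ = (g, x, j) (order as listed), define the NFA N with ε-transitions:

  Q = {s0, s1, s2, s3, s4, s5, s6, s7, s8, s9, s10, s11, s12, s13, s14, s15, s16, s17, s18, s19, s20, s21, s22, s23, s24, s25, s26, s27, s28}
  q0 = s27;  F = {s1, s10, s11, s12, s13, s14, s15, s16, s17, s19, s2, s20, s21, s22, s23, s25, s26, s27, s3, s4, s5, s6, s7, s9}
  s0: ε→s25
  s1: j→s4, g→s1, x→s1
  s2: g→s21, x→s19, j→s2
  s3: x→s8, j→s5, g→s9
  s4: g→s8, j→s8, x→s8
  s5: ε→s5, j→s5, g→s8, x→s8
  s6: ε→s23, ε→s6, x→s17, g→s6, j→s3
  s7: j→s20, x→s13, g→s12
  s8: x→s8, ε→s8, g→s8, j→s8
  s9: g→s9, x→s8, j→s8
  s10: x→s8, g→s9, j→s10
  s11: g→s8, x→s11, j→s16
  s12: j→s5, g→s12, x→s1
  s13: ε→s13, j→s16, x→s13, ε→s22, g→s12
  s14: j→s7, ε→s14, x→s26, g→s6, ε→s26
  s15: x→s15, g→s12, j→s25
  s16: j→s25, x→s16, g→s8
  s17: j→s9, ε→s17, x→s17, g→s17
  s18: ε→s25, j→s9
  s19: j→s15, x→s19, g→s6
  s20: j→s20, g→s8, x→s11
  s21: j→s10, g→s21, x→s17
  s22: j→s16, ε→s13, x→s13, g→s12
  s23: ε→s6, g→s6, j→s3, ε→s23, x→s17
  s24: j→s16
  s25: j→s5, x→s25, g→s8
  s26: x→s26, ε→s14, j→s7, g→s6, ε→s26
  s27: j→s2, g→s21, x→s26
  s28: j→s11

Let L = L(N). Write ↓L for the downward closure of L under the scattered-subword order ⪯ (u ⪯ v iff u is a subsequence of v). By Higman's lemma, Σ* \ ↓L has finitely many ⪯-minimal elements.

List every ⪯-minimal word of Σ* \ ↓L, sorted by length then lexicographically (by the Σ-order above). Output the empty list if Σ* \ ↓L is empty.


|Q|=29, |F|=24, |δ|=94 (16 ε).
min D↑ (22 st, q0=0, F={10}): 0:g→1,x→2,j→3 1:g→1,x→4,j→5 2:g→6,x→2,j→7 3:g→1,x→8,j→3 4:g→4,x→4,j→9 5:g→9,x→10,j→5 6:g→6,x→4,j→11 7:g→12,x→13,j→14 8:g→6,x→8,j→15 9:g→9,x→10,j→10 10:g→10,x→10,j→10 11:g→9,x→10,j→16 12:g→12,x→17,j→16 13:g→12,x→13,j→18 14:g→10,x→19,j→14 15:g→12,x→15,j→20 16:g→10,x→10,j→16 17:g→17,x→17,j→21 18:g→10,x→18,j→20 19:g→10,x→19,j→18 20:g→10,x→20,j→16 21:g→10,x→10,j→10.
'gjx': run [25, 12, 6, 1] end={s8} rej; 3/3 del acc.
'gxjj': run [25, 12, 5, 3, 1] end={s8} rej; 4/4 del acc.
'gjgj': N↓-sim [25, 12, 6, 2, 1] end={s8} rej; 4/4 single-dels accept.
'xjjg': run [25, 21, 15, 7, 1] end={s8} ∉↓L; 4/4 del acc.
'jxjjjx': N↓-sim [25, 22, 17, 10, 4, 2, 1] end={s8} — reject; 6/6 single-dels accept.
5 obstructions.

A = [gjx, gxjj, gjgj, xjjg, jxjjjx].


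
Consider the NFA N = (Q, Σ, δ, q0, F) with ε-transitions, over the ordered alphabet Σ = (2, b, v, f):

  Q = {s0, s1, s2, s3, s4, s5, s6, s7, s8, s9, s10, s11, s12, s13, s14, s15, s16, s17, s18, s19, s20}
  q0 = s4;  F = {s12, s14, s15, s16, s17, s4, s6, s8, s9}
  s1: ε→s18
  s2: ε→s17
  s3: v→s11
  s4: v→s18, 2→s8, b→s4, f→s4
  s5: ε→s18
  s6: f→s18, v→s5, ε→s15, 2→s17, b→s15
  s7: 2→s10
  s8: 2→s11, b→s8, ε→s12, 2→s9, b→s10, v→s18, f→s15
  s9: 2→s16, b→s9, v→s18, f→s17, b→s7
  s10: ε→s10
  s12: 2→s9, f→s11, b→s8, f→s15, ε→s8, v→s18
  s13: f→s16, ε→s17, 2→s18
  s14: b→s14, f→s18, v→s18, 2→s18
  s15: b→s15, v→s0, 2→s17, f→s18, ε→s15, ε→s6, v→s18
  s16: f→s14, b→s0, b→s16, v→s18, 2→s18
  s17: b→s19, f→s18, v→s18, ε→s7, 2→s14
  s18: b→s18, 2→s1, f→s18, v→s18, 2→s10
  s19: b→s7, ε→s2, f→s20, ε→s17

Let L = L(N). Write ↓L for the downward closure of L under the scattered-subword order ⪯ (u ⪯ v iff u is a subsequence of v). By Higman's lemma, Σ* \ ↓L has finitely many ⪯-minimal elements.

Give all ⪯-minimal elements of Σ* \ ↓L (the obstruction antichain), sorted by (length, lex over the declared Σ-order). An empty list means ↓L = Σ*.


|Q|=21, |F|=9, |δ|=66 (13 ε).
min D↑ (8 st, q0=0, F={2}): 0:2→1,b→0,v→2,f→0 1:2→3,b→1,v→2,f→4 2:2→2,b→2,v→2,f→2 3:2→5,b→3,v→2,f→6 4:2→6,b→4,v→2,f→2 5:2→2,b→5,v→2,f→7 6:2→7,b→6,v→2,f→2 7:2→2,b→7,v→2,f→2 (ε-aug+det+¬).
'v': N↓-sim [19, 5] end={s0,s1,s10,s18,s5} — reject; 1/1 deletions ∈↓L.
'2ff': |S_i|=[19, 18, 14, 4] end={s1,s10,s18,s20} rej; 3/3 deletions ∈↓L.
'2222': N↓-sim [19, 18, 13, 6, 3] end={s1,s10,s18} ∉↓L; 4/4 del acc.
3 obstructions.

Antichain: [v, 2ff, 2222].


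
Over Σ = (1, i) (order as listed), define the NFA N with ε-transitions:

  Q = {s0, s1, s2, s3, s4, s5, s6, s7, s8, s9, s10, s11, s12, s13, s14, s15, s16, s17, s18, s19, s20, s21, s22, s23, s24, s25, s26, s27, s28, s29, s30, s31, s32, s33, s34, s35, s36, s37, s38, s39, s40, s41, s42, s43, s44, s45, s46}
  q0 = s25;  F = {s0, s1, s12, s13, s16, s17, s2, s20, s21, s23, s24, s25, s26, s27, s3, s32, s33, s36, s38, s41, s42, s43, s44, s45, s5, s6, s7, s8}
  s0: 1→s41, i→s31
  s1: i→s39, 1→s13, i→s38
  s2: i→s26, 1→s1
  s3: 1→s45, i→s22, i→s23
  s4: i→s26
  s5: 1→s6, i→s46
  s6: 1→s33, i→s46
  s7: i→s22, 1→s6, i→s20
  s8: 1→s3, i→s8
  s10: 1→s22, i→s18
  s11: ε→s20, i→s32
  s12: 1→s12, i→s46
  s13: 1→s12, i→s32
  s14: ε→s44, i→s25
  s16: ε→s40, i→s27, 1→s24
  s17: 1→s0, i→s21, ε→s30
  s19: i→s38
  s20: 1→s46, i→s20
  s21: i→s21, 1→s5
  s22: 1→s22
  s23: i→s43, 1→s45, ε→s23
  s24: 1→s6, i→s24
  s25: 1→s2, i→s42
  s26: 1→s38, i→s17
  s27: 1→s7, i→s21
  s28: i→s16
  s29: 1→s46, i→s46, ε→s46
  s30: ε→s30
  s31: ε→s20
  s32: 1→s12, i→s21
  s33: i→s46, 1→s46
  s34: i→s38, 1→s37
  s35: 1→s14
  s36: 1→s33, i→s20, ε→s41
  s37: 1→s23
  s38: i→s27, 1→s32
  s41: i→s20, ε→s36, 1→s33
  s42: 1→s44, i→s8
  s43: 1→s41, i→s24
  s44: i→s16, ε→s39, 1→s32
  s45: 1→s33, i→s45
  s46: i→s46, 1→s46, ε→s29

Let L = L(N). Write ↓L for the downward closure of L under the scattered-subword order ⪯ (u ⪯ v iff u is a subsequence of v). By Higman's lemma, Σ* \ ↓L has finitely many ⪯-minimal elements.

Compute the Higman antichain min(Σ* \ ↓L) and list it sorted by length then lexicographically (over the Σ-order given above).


|Q|=47, |F|=28, |δ|=87 (12 ε).
min D↑ (28 st, q0=0, F={20}): 0:1→1,i→2 1:1→3,i→4 2:1→5,i→6 3:1→7,i→8 4:1→8,i→9 5:1→10,i→11 6:1→12,i→6 7:1→13,i→10 8:1→10,i→14 9:1→15,i→16 10:1→13,i→16 11:1→17,i→14 12:1→18,i→19 13:1→13,i→20 14:1→21,i→16 15:1→22,i→23 16:1→24,i→16 17:1→25,i→17 18:1→26,i→18 19:1→18,i→27 20:1→20,i→20 21:1→25,i→23 22:1→26,i→23 23:1→20,i→23 24:1→25,i→20 25:1→26,i→20 26:1→20,i→20 27:1→22,i→17.
'1111i': run [35, 32, 22, 14, 7, 2] end={s29,s46} rej; 5/5 single-dels accept.
'i111i': N↓-sim [35, 31, 26, 15, 7, 2] end={s29,s46} rej; 5/5 del acc.
'1ii1i1': run [35, 32, 27, 19, 12, 5, 3] end={s22,s29,s46} ∉↓L; 6/6 deletions ∈↓L.
'1iii1i': run [35, 32, 27, 19, 11, 6, 2] end={s29,s46} rej; 6/6 del acc.
'ii1111': |S_i|=[35, 31, 24, 17, 9, 4, 3] end={s22,s29,s46} ∉↓L; 6/6 deletions ∈↓L.
5 words, ⪯-incomp.

Antichain: [1111i, i111i, 1ii1i1, 1iii1i, ii1111].


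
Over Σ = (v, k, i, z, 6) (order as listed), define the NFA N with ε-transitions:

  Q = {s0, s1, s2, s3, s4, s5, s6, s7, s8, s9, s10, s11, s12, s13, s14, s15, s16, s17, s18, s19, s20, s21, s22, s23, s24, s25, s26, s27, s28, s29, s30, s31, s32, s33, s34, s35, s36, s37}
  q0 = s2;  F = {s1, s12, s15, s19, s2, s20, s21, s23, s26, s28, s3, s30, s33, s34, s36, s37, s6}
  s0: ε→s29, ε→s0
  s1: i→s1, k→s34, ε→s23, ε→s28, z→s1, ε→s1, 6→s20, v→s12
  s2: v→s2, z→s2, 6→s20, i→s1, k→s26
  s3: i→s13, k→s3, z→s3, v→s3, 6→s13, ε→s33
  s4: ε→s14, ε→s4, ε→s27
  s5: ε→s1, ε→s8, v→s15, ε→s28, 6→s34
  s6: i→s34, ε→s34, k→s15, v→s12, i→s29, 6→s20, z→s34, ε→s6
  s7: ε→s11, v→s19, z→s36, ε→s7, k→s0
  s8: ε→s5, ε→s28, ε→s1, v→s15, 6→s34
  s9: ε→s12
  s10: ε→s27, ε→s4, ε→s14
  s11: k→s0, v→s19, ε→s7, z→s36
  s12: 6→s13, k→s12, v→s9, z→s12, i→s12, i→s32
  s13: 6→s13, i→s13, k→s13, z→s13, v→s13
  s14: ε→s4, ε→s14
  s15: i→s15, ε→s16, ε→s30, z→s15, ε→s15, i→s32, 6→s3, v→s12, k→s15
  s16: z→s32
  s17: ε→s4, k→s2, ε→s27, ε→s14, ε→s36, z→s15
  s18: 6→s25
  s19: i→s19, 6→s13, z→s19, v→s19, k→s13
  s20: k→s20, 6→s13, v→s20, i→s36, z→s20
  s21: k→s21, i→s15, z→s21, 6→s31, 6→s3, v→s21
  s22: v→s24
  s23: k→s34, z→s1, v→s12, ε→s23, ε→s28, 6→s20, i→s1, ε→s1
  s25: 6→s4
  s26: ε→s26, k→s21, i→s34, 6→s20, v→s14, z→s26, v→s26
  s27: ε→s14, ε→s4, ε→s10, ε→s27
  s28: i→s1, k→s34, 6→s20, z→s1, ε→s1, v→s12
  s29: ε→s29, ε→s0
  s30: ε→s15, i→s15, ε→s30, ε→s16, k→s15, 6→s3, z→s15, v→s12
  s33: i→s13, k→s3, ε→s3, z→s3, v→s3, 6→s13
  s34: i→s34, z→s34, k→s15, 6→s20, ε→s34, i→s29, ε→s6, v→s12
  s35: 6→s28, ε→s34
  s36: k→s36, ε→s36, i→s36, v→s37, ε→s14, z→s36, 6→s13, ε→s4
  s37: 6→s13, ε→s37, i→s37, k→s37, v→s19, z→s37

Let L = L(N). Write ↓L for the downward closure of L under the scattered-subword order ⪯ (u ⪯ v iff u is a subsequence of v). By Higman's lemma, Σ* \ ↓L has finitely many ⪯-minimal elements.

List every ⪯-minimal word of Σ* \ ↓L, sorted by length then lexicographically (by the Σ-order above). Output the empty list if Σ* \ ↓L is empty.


|Q|=38, |F|=17, |δ|=168 (55 ε).
min D↑ (13 st, q0=0, F={8}): 0:v→0,k→1,i→2,z→0,6→3 1:v→1,k→4,i→5,z→1,6→3 2:v→6,k→5,i→2,z→2,6→3 3:v→3,k→3,i→7,z→3,6→8 4:v→4,k→4,i→9,z→4,6→10 5:v→6,k→9,i→5,z→5,6→3 6:v→6,k→6,i→6,z→6,6→8 7:v→11,k→7,i→7,z→7,6→8 8:v→8,k→8,i→8,z→8,6→8 9:v→6,k→9,i→9,z→9,6→10 10:v→10,k→10,i→8,z→10,6→8 11:v→12,k→11,i→11,z→11,6→8 12:v→12,k→8,i→12,z→12,6→8 (ε-aug+det+¬).
'66': |S_i|=[28, 12, 1] end={s13} rej; 2/2 single-dels accept.
'iv6': N↓-sim [28, 24, 14, 1] end={s13} — reject; 3/3 deletions ∈↓L.
'kk6i': N↓-sim [28, 24, 19, 4, 1] end={s13} rej; 4/4 deletions ∈↓L.
'6ivvk': run [28, 12, 8, 3, 2, 1] end={s13} ∉↓L; 5/5 del acc.
4 words, ⪯-incomp.

min(Σ*\↓L) = [66, iv6, kk6i, 6ivvk].


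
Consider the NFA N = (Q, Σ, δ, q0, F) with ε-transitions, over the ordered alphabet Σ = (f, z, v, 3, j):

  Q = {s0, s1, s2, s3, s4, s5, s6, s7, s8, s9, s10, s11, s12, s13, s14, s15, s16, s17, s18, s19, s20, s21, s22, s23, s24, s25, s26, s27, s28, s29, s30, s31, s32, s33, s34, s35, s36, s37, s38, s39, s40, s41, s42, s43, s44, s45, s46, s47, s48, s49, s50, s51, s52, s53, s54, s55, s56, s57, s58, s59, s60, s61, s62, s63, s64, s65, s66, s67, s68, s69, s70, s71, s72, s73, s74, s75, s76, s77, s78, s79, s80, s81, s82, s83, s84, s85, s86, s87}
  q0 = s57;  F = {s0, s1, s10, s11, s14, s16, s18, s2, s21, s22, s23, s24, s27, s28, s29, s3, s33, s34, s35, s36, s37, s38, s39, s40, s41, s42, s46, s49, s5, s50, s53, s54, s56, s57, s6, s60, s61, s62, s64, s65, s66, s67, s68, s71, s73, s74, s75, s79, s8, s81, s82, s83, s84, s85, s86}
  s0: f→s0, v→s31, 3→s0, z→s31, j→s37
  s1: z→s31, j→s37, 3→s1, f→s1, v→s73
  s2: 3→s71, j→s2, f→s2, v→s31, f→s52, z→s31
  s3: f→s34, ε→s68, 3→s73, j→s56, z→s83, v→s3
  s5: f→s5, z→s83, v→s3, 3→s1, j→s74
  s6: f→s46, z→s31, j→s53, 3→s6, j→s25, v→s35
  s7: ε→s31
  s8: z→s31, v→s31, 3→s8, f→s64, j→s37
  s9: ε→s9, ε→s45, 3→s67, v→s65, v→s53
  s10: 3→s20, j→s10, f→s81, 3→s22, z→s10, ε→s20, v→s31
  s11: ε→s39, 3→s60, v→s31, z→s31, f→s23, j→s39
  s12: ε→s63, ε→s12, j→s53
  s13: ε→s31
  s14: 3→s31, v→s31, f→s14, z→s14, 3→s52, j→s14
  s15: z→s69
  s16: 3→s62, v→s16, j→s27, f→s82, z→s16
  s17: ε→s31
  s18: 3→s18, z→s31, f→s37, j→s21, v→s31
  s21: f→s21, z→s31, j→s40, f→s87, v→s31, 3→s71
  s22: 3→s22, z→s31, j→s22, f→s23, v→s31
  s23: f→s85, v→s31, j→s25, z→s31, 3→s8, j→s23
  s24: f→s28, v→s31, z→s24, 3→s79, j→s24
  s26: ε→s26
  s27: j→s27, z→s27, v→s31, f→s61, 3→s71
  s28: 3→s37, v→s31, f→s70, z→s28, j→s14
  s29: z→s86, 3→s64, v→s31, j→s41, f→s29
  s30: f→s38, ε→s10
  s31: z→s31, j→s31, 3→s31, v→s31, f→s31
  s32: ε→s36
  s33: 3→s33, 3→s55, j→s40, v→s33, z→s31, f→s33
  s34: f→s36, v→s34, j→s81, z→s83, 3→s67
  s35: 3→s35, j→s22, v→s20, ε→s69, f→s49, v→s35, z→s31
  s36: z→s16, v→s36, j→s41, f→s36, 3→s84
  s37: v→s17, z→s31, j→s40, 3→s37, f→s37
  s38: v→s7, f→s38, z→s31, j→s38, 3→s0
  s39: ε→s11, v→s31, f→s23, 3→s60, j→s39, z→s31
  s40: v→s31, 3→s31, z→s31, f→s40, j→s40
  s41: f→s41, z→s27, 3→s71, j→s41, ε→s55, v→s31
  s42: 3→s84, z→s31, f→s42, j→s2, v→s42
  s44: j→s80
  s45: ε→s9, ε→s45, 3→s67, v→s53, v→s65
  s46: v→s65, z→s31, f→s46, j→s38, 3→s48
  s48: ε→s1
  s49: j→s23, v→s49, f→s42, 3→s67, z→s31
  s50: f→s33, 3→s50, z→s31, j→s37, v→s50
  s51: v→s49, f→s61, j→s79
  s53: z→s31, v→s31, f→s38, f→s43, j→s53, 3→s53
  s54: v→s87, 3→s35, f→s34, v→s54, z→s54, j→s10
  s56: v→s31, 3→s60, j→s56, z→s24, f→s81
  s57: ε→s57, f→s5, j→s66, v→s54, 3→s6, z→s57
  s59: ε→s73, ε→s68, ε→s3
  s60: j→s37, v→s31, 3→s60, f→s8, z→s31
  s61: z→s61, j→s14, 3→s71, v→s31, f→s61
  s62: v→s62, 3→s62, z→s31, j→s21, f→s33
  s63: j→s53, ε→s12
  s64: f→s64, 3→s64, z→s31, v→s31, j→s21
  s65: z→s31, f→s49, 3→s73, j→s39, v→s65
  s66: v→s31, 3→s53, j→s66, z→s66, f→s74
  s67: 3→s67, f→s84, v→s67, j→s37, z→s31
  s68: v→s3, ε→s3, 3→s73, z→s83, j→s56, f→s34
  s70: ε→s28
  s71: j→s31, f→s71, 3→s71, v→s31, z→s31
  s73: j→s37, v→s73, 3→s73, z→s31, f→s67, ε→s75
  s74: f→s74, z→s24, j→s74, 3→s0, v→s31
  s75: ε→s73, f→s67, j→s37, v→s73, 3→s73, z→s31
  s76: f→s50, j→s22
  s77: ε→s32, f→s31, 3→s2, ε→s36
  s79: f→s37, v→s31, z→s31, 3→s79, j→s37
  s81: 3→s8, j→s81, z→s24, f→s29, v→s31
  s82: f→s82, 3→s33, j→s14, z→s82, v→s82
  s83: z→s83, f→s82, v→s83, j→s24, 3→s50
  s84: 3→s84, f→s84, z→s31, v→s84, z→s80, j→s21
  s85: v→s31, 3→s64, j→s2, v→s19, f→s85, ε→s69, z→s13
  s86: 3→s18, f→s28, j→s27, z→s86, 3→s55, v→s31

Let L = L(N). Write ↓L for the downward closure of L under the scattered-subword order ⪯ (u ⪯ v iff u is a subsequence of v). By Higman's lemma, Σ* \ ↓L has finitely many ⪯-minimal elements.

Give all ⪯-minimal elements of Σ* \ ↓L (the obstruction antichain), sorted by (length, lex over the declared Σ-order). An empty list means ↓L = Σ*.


|Q|=88, |F|=55, |δ|=342 (31 ε).
min D↑ (53 st, q0=0, F={13}): 0:f→1,z→0,v→2,3→3,j→4 1:f→1,z→5,v→6,3→7,j→8 2:f→9,z→2,v→2,3→10,j→11 3:f→12,z→13,v→10,3→3,j→14 4:f→8,z→4,v→13,3→14,j→4 5:f→15,z→5,v→5,3→16,j→17 6:f→9,z→5,v→6,3→18,j→19 7:f→7,z→13,v→18,3→7,j→20 8:f→8,z→17,v→13,3→21,j→8 9:f→22,z→5,v→9,3→23,j→24 10:f→25,z→13,v→10,3→10,j→26 11:f→24,z→11,v→13,3→26,j→11 12:f→12,z→13,v→27,3→7,j→28 13:f→13,z→13,v→13,3→13,j→13 14:f→28,z→13,v→13,3→14,j→14 15:f→15,z→15,v→15,3→29,j→30 16:f→29,z→13,v→16,3→16,j→20 17:f→31,z→17,v→13,3→32,j→17 18:f→23,z→13,v→18,3→18,j→20 19:f→24,z→17,v→13,3→33,j→19 20:f→20,z→13,v→13,3→20,j→34 21:f→21,z→13,v→13,3→21,j→20 22:f→22,z→35,v→22,3→36,j→37 23:f→36,z→13,v→23,3→23,j→20 24:f→38,z→17,v→13,3→39,j→24 25:f→40,z→13,v→25,3→23,j→41 26:f→41,z→13,v→13,3→26,j→26 27:f→25,z→13,v→27,3→18,j→42 28:f→28,z→13,v→13,3→21,j→28 29:f→29,z→13,v→29,3→29,j→34 30:f→30,z→30,v→13,3→13,j→30 31:f→31,z→31,v→13,3→20,j→30 32:f→20,z→13,v→13,3→32,j→20 33:f→39,z→13,v→13,3→33,j→20 34:f→34,z→13,v→13,3→13,j→34 35:f→15,z→35,v→35,3→43,j→44 36:f→36,z→13,v→36,3→36,j→45 37:f→37,z→44,v→13,3→46,j→37 38:f→38,z→47,v→13,3→48,j→37 39:f→48,z→13,v→13,3→39,j→20 40:f→40,z→13,v→40,3→36,j→49 41:f→50,z→13,v→13,3→39,j→41 42:f→41,z→13,v→13,3→33,j→42 43:f→29,z→13,v→43,3→43,j→45 44:f→51,z→44,v→13,3→46,j→44 45:f→45,z→13,v→13,3→46,j→34 46:f→46,z→13,v→13,3→46,j→13 47:f→31,z→47,v→13,3→52,j→44 48:f→48,z→13,v→13,3→48,j→45 49:f→49,z→13,v→13,3→46,j→49 50:f→50,z→13,v→13,3→48,j→49 51:f→51,z→51,v→13,3→46,j→30 52:f→20,z→13,v→13,3→52,j→45 (ε-aug+det+¬).
'3z': run [70, 46, 3] end={s13,s31,s80} — reject; 2/2 del acc.
'jv': |S_i|=[70, 44, 4] end={s17,s19,s31,s7} ∉↓L; 2/2 del acc.
'fzfj3': |S_i|=[70, 61, 26, 15, 4, 2] end={s31,s52} — reject; 5/5 del acc.
'f3jj3': N↓-sim [70, 61, 25, 7, 2, 1] end={s31} — reject; 5/5 single-dels accept.
'vffj3j': run [70, 58, 43, 32, 12, 3, 1] end={s31} ∉↓L; 6/6 del acc.
5 words, ⪯-incomp.

Antichain: [3z, jv, fzfj3, f3jj3, vffj3j].
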